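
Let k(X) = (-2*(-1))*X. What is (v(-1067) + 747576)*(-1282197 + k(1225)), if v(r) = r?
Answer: -955342653223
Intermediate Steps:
k(X) = 2*X
(v(-1067) + 747576)*(-1282197 + k(1225)) = (-1067 + 747576)*(-1282197 + 2*1225) = 746509*(-1282197 + 2450) = 746509*(-1279747) = -955342653223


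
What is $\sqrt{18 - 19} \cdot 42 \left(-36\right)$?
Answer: $- 1512 i \approx - 1512.0 i$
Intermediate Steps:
$\sqrt{18 - 19} \cdot 42 \left(-36\right) = \sqrt{-1} \cdot 42 \left(-36\right) = i 42 \left(-36\right) = 42 i \left(-36\right) = - 1512 i$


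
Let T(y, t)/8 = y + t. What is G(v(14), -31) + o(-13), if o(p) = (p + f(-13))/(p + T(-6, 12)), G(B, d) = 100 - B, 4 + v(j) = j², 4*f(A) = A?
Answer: -2589/28 ≈ -92.464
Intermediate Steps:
f(A) = A/4
v(j) = -4 + j²
T(y, t) = 8*t + 8*y (T(y, t) = 8*(y + t) = 8*(t + y) = 8*t + 8*y)
o(p) = (-13/4 + p)/(48 + p) (o(p) = (p + (¼)*(-13))/(p + (8*12 + 8*(-6))) = (p - 13/4)/(p + (96 - 48)) = (-13/4 + p)/(p + 48) = (-13/4 + p)/(48 + p))
G(v(14), -31) + o(-13) = (100 - (-4 + 14²)) + (-13/4 - 13)/(48 - 13) = (100 - (-4 + 196)) - 65/4/35 = (100 - 1*192) + (1/35)*(-65/4) = (100 - 192) - 13/28 = -92 - 13/28 = -2589/28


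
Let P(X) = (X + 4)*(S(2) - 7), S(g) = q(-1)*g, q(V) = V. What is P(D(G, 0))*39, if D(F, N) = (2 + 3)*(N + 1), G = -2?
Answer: -3159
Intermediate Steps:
S(g) = -g
D(F, N) = 5 + 5*N (D(F, N) = 5*(1 + N) = 5 + 5*N)
P(X) = -36 - 9*X (P(X) = (X + 4)*(-1*2 - 7) = (4 + X)*(-2 - 7) = (4 + X)*(-9) = -36 - 9*X)
P(D(G, 0))*39 = (-36 - 9*(5 + 5*0))*39 = (-36 - 9*(5 + 0))*39 = (-36 - 9*5)*39 = (-36 - 45)*39 = -81*39 = -3159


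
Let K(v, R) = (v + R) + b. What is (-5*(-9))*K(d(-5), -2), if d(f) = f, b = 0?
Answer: -315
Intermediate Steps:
K(v, R) = R + v (K(v, R) = (v + R) + 0 = (R + v) + 0 = R + v)
(-5*(-9))*K(d(-5), -2) = (-5*(-9))*(-2 - 5) = 45*(-7) = -315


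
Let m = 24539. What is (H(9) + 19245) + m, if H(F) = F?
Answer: 43793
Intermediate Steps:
(H(9) + 19245) + m = (9 + 19245) + 24539 = 19254 + 24539 = 43793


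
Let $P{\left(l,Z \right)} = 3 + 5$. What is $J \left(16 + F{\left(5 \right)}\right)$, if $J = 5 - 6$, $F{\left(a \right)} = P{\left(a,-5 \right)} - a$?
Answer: $-19$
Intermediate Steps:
$P{\left(l,Z \right)} = 8$
$F{\left(a \right)} = 8 - a$
$J = -1$ ($J = 5 - 6 = -1$)
$J \left(16 + F{\left(5 \right)}\right) = - (16 + \left(8 - 5\right)) = - (16 + 3) = \left(-1\right) 19 = -19$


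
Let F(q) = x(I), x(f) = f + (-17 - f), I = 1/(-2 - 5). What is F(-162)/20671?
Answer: -17/20671 ≈ -0.00082241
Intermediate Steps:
I = -⅐ (I = 1/(-7) = -⅐ ≈ -0.14286)
x(f) = -17
F(q) = -17
F(-162)/20671 = -17/20671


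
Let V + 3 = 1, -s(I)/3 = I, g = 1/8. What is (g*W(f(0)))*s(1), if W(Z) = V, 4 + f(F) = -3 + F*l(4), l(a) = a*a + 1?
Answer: ¾ ≈ 0.75000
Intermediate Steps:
g = ⅛ ≈ 0.12500
s(I) = -3*I
V = -2 (V = -3 + 1 = -2)
l(a) = 1 + a² (l(a) = a² + 1 = 1 + a²)
f(F) = -7 + 17*F (f(F) = -4 + (-3 + F*(1 + 4²)) = -4 + (-3 + F*(1 + 16)) = -4 + (-3 + F*17) = -4 + (-3 + 17*F) = -7 + 17*F)
W(Z) = -2
(g*W(f(0)))*s(1) = ((⅛)*(-2))*(-3*1) = -¼*(-3) = ¾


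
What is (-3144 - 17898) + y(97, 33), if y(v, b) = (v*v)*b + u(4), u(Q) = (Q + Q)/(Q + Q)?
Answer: 289456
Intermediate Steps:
u(Q) = 1 (u(Q) = (2*Q)/((2*Q)) = (2*Q)*(1/(2*Q)) = 1)
y(v, b) = 1 + b*v**2 (y(v, b) = (v*v)*b + 1 = v**2*b + 1 = b*v**2 + 1 = 1 + b*v**2)
(-3144 - 17898) + y(97, 33) = (-3144 - 17898) + (1 + 33*97**2) = -21042 + (1 + 33*9409) = -21042 + (1 + 310497) = -21042 + 310498 = 289456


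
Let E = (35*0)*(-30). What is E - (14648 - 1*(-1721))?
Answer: -16369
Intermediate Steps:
E = 0 (E = 0*(-30) = 0)
E - (14648 - 1*(-1721)) = 0 - (14648 - 1*(-1721)) = 0 - (14648 + 1721) = 0 - 1*16369 = 0 - 16369 = -16369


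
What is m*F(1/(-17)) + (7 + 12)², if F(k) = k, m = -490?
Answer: 6627/17 ≈ 389.82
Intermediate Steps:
m*F(1/(-17)) + (7 + 12)² = -490/(-17) + (7 + 12)² = -490*(-1/17) + 19² = 490/17 + 361 = 6627/17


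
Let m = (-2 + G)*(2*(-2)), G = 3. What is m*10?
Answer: -40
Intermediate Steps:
m = -4 (m = (-2 + 3)*(2*(-2)) = 1*(-4) = -4)
m*10 = -4*10 = -40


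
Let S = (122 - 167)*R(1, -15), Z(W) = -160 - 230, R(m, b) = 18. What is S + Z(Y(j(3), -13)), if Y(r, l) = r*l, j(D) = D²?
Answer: -1200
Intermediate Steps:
Y(r, l) = l*r
Z(W) = -390
S = -810 (S = (122 - 167)*18 = -45*18 = -810)
S + Z(Y(j(3), -13)) = -810 - 390 = -1200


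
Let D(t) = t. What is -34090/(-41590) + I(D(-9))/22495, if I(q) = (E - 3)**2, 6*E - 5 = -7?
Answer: 138116999/168402069 ≈ 0.82016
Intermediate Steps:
E = -1/3 (E = 5/6 + (1/6)*(-7) = 5/6 - 7/6 = -1/3 ≈ -0.33333)
I(q) = 100/9 (I(q) = (-1/3 - 3)**2 = (-10/3)**2 = 100/9)
-34090/(-41590) + I(D(-9))/22495 = -34090/(-41590) + (100/9)/22495 = -34090*(-1/41590) + (100/9)*(1/22495) = 3409/4159 + 20/40491 = 138116999/168402069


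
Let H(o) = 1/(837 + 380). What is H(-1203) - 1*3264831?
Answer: -3973299326/1217 ≈ -3.2648e+6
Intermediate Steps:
H(o) = 1/1217
H(-1203) - 1*3264831 = 1/1217 - 1*3264831 = 1/1217 - 3264831 = -3973299326/1217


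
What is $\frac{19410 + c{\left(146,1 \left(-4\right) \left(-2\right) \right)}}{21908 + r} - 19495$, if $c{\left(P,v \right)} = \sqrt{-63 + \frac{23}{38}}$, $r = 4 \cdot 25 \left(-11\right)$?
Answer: $- \frac{67605425}{3468} + \frac{i \sqrt{90098}}{790704} \approx -19494.0 + 0.00037962 i$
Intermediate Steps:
$r = -1100$ ($r = 100 \left(-11\right) = -1100$)
$c{\left(P,v \right)} = \frac{i \sqrt{90098}}{38}$ ($c{\left(P,v \right)} = \sqrt{-63 + 23 \cdot \frac{1}{38}} = \sqrt{-63 + \frac{23}{38}} = \sqrt{- \frac{2371}{38}} = \frac{i \sqrt{90098}}{38}$)
$\frac{19410 + c{\left(146,1 \left(-4\right) \left(-2\right) \right)}}{21908 + r} - 19495 = \frac{19410 + \frac{i \sqrt{90098}}{38}}{21908 - 1100} - 19495 = \frac{19410 + \frac{i \sqrt{90098}}{38}}{20808} - 19495 = \left(19410 + \frac{i \sqrt{90098}}{38}\right) \frac{1}{20808} - 19495 = \left(\frac{3235}{3468} + \frac{i \sqrt{90098}}{790704}\right) - 19495 = - \frac{67605425}{3468} + \frac{i \sqrt{90098}}{790704}$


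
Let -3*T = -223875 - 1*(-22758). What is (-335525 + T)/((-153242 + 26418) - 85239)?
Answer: 268486/212063 ≈ 1.2661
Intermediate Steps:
T = 67039 (T = -(-223875 - 1*(-22758))/3 = -(-223875 + 22758)/3 = -⅓*(-201117) = 67039)
(-335525 + T)/((-153242 + 26418) - 85239) = (-335525 + 67039)/((-153242 + 26418) - 85239) = -268486/(-126824 - 85239) = -268486/(-212063) = -268486*(-1/212063) = 268486/212063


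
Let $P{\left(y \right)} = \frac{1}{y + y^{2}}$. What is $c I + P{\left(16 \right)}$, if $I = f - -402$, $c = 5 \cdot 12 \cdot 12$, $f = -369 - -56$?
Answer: $\frac{17429761}{272} \approx 64080.0$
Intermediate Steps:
$f = -313$ ($f = -369 + 56 = -313$)
$c = 720$ ($c = 60 \cdot 12 = 720$)
$I = 89$ ($I = -313 - -402 = -313 + 402 = 89$)
$c I + P{\left(16 \right)} = 720 \cdot 89 + \frac{1}{16 \left(1 + 16\right)} = 64080 + \frac{1}{16 \cdot 17} = 64080 + \frac{1}{16} \cdot \frac{1}{17} = 64080 + \frac{1}{272} = \frac{17429761}{272}$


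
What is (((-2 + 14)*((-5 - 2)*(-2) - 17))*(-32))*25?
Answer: 28800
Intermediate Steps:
(((-2 + 14)*((-5 - 2)*(-2) - 17))*(-32))*25 = ((12*(-7*(-2) - 17))*(-32))*25 = ((12*(14 - 17))*(-32))*25 = ((12*(-3))*(-32))*25 = -36*(-32)*25 = 1152*25 = 28800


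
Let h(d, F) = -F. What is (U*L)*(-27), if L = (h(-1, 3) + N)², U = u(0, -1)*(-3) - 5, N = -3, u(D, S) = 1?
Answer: 7776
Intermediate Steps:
U = -8 (U = 1*(-3) - 5 = -3 - 5 = -8)
L = 36 (L = (-1*3 - 3)² = (-3 - 3)² = (-6)² = 36)
(U*L)*(-27) = -8*36*(-27) = -288*(-27) = 7776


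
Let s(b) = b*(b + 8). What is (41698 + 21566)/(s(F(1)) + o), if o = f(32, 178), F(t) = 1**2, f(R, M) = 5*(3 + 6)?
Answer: 10544/9 ≈ 1171.6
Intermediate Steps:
f(R, M) = 45 (f(R, M) = 5*9 = 45)
F(t) = 1
o = 45
s(b) = b*(8 + b)
(41698 + 21566)/(s(F(1)) + o) = (41698 + 21566)/(1*(8 + 1) + 45) = 63264/(1*9 + 45) = 63264/(9 + 45) = 63264/54 = 63264*(1/54) = 10544/9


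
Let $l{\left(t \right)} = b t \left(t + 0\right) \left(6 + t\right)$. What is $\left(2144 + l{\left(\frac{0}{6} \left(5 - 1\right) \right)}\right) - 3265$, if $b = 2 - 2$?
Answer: $-1121$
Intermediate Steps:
$b = 0$ ($b = 2 - 2 = 0$)
$l{\left(t \right)} = 0$ ($l{\left(t \right)} = 0 t \left(t + 0\right) \left(6 + t\right) = 0 t \left(6 + t\right) = 0$)
$\left(2144 + l{\left(\frac{0}{6} \left(5 - 1\right) \right)}\right) - 3265 = \left(2144 + 0\right) - 3265 = 2144 - 3265 = -1121$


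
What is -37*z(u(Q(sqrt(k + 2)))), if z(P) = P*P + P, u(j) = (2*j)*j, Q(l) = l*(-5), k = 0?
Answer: -373700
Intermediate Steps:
Q(l) = -5*l
u(j) = 2*j**2
z(P) = P + P**2 (z(P) = P**2 + P = P + P**2)
-37*z(u(Q(sqrt(k + 2)))) = -37*2*(-5*sqrt(0 + 2))**2*(1 + 2*(-5*sqrt(0 + 2))**2) = -37*2*(-5*sqrt(2))**2*(1 + 2*(-5*sqrt(2))**2) = -37*2*50*(1 + 2*50) = -3700*(1 + 100) = -3700*101 = -37*10100 = -373700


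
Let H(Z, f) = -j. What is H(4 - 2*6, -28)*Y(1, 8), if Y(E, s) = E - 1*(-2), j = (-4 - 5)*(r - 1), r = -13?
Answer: -378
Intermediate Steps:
j = 126 (j = (-4 - 5)*(-13 - 1) = -9*(-14) = 126)
Y(E, s) = 2 + E (Y(E, s) = E + 2 = 2 + E)
H(Z, f) = -126 (H(Z, f) = -1*126 = -126)
H(4 - 2*6, -28)*Y(1, 8) = -126*(2 + 1) = -126*3 = -378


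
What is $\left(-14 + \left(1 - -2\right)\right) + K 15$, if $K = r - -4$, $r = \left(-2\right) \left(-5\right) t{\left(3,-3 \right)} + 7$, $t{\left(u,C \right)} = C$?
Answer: $-296$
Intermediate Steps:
$r = -23$ ($r = \left(-2\right) \left(-5\right) \left(-3\right) + 7 = 10 \left(-3\right) + 7 = -30 + 7 = -23$)
$K = -19$ ($K = -23 - -4 = -23 + 4 = -19$)
$\left(-14 + \left(1 - -2\right)\right) + K 15 = \left(-14 + \left(1 - -2\right)\right) - 285 = \left(-14 + \left(1 + 2\right)\right) - 285 = \left(-14 + 3\right) - 285 = -11 - 285 = -296$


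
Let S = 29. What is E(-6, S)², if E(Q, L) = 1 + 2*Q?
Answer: 121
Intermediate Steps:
E(-6, S)² = (1 + 2*(-6))² = (1 - 12)² = (-11)² = 121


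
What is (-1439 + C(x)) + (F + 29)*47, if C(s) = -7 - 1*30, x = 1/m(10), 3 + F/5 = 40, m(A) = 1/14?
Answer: 8582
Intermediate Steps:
m(A) = 1/14
F = 185 (F = -15 + 5*40 = -15 + 200 = 185)
x = 14 (x = 1/(1/14) = 14)
C(s) = -37 (C(s) = -7 - 30 = -37)
(-1439 + C(x)) + (F + 29)*47 = (-1439 - 37) + (185 + 29)*47 = -1476 + 214*47 = -1476 + 10058 = 8582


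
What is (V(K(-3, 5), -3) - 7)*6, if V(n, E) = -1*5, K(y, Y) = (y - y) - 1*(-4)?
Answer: -72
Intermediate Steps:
K(y, Y) = 4 (K(y, Y) = 0 + 4 = 4)
V(n, E) = -5
(V(K(-3, 5), -3) - 7)*6 = (-5 - 7)*6 = -12*6 = -72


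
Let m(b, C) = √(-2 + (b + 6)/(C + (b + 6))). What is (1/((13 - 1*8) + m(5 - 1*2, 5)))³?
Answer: 2744/(70 + I*√266)³ ≈ 0.005715 - 0.0046854*I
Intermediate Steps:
m(b, C) = √(-2 + (6 + b)/(6 + C + b)) (m(b, C) = √(-2 + (6 + b)/(C + (6 + b))) = √(-2 + (6 + b)/(6 + C + b)))
(1/((13 - 1*8) + m(5 - 1*2, 5)))³ = (1/((13 - 1*8) + √((-6 - (5 - 1*2) - 2*5)/(6 + 5 + (5 - 1*2)))))³ = (1/((13 - 8) + √((-6 - (5 - 2) - 10)/(6 + 5 + (5 - 2)))))³ = (1/(5 + √((-6 - 1*3 - 10)/(6 + 5 + 3))))³ = (1/(5 + √((-6 - 3 - 10)/14)))³ = (1/(5 + √((1/14)*(-19))))³ = (1/(5 + √(-19/14)))³ = (1/(5 + I*√266/14))³ = (5 + I*√266/14)⁻³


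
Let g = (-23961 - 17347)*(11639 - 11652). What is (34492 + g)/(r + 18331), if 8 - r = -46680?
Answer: 571496/65019 ≈ 8.7897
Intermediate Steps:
g = 537004 (g = -41308*(-13) = 537004)
r = 46688 (r = 8 - 1*(-46680) = 8 + 46680 = 46688)
(34492 + g)/(r + 18331) = (34492 + 537004)/(46688 + 18331) = 571496/65019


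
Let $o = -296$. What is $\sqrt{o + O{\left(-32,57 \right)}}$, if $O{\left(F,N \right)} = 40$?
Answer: $16 i \approx 16.0 i$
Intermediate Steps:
$\sqrt{o + O{\left(-32,57 \right)}} = \sqrt{-296 + 40} = \sqrt{-256} = 16 i$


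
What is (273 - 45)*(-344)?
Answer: -78432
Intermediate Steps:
(273 - 45)*(-344) = 228*(-344) = -78432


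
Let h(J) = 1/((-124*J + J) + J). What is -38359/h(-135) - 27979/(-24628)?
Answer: -15559298766461/24628 ≈ -6.3177e+8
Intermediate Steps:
h(J) = -1/(122*J) (h(J) = 1/(-123*J + J) = 1/(-122*J) = -1/(122*J))
-38359/h(-135) - 27979/(-24628) = -38359/((-1/122/(-135))) - 27979/(-24628) = -38359/((-1/122*(-1/135))) - 27979*(-1/24628) = -38359/1/16470 + 27979/24628 = -38359*16470 + 27979/24628 = -631772730 + 27979/24628 = -15559298766461/24628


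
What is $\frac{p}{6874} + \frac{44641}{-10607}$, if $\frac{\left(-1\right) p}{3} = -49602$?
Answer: $\frac{90823072}{5208037} \approx 17.439$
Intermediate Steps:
$p = 148806$ ($p = \left(-3\right) \left(-49602\right) = 148806$)
$\frac{p}{6874} + \frac{44641}{-10607} = \frac{148806}{6874} + \frac{44641}{-10607} = 148806 \cdot \frac{1}{6874} + 44641 \left(- \frac{1}{10607}\right) = \frac{10629}{491} - \frac{44641}{10607} = \frac{90823072}{5208037}$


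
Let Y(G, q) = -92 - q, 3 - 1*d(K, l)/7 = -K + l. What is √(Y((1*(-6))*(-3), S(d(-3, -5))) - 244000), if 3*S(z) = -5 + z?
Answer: I*√244102 ≈ 494.07*I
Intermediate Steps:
d(K, l) = 21 - 7*l + 7*K (d(K, l) = 21 - 7*(-K + l) = 21 - 7*(l - K) = 21 + (-7*l + 7*K) = 21 - 7*l + 7*K)
S(z) = -5/3 + z/3 (S(z) = (-5 + z)/3 = -5/3 + z/3)
Y(G, q) = -92 - q
√(Y((1*(-6))*(-3), S(d(-3, -5))) - 244000) = √((-92 - (-5/3 + (21 - 7*(-5) + 7*(-3))/3)) - 244000) = √((-92 - (-5/3 + (21 + 35 - 21)/3)) - 244000) = √((-92 - (-5/3 + (⅓)*35)) - 244000) = √((-92 - (-5/3 + 35/3)) - 244000) = √((-92 - 1*10) - 244000) = √((-92 - 10) - 244000) = √(-102 - 244000) = √(-244102) = I*√244102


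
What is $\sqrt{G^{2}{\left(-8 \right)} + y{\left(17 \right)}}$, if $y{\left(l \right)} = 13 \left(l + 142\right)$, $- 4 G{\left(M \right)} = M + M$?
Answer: $\sqrt{2083} \approx 45.64$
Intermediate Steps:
$G{\left(M \right)} = - \frac{M}{2}$ ($G{\left(M \right)} = - \frac{M + M}{4} = - \frac{2 M}{4} = - \frac{M}{2}$)
$y{\left(l \right)} = 1846 + 13 l$ ($y{\left(l \right)} = 13 \left(142 + l\right) = 1846 + 13 l$)
$\sqrt{G^{2}{\left(-8 \right)} + y{\left(17 \right)}} = \sqrt{\left(\left(- \frac{1}{2}\right) \left(-8\right)\right)^{2} + \left(1846 + 13 \cdot 17\right)} = \sqrt{4^{2} + \left(1846 + 221\right)} = \sqrt{16 + 2067} = \sqrt{2083}$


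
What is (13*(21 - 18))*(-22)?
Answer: -858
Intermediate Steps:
(13*(21 - 18))*(-22) = (13*3)*(-22) = 39*(-22) = -858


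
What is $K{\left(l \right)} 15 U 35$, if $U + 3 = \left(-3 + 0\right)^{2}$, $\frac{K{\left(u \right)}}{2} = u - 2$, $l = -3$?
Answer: $-31500$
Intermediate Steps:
$K{\left(u \right)} = -4 + 2 u$ ($K{\left(u \right)} = 2 \left(u - 2\right) = 2 \left(-2 + u\right) = -4 + 2 u$)
$U = 6$ ($U = -3 + \left(-3 + 0\right)^{2} = -3 + \left(-3\right)^{2} = -3 + 9 = 6$)
$K{\left(l \right)} 15 U 35 = \left(-4 + 2 \left(-3\right)\right) 15 \cdot 6 \cdot 35 = \left(-4 - 6\right) 15 \cdot 6 \cdot 35 = \left(-10\right) 15 \cdot 6 \cdot 35 = \left(-150\right) 6 \cdot 35 = \left(-900\right) 35 = -31500$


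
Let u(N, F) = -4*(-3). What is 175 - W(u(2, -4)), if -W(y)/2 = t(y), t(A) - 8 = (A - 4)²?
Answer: 319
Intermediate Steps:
u(N, F) = 12
t(A) = 8 + (-4 + A)² (t(A) = 8 + (A - 4)² = 8 + (-4 + A)²)
W(y) = -16 - 2*(-4 + y)² (W(y) = -2*(8 + (-4 + y)²) = -16 - 2*(-4 + y)²)
175 - W(u(2, -4)) = 175 - (-16 - 2*(-4 + 12)²) = 175 - (-16 - 2*8²) = 175 - (-16 - 2*64) = 175 - (-16 - 128) = 175 - 1*(-144) = 175 + 144 = 319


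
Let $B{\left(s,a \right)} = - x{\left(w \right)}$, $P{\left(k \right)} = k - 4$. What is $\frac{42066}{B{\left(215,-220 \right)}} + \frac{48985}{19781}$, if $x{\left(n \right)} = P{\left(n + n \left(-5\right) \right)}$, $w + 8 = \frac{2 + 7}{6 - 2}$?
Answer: $- \frac{43746149}{19781} \approx -2211.5$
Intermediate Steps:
$w = - \frac{23}{4}$ ($w = -8 + \frac{2 + 7}{6 - 2} = -8 + \frac{9}{4} = - \frac{23}{4} \approx -5.75$)
$P{\left(k \right)} = -4 + k$
$x{\left(n \right)} = -4 - 4 n$ ($x{\left(n \right)} = -4 + \left(n + n \left(-5\right)\right) = -4 + \left(n - 5 n\right) = -4 - 4 n$)
$B{\left(s,a \right)} = -19$ ($B{\left(s,a \right)} = - (-4 - -23) = - (-4 + 23) = \left(-1\right) 19 = -19$)
$\frac{42066}{B{\left(215,-220 \right)}} + \frac{48985}{19781} = \frac{42066}{-19} + \frac{48985}{19781} = 42066 \left(- \frac{1}{19}\right) + 48985 \cdot \frac{1}{19781} = -2214 + \frac{48985}{19781} = - \frac{43746149}{19781}$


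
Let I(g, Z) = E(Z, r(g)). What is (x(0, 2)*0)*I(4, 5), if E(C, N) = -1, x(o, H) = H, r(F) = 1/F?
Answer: 0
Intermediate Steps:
I(g, Z) = -1
(x(0, 2)*0)*I(4, 5) = (2*0)*(-1) = 0*(-1) = 0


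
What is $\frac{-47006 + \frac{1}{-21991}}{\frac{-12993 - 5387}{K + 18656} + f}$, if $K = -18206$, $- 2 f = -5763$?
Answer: $- \frac{93033805230}{5622197069} \approx -16.548$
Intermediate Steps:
$f = \frac{5763}{2}$ ($f = \left(- \frac{1}{2}\right) \left(-5763\right) = \frac{5763}{2} \approx 2881.5$)
$\frac{-47006 + \frac{1}{-21991}}{\frac{-12993 - 5387}{K + 18656} + f} = \frac{-47006 + \frac{1}{-21991}}{\frac{-12993 - 5387}{-18206 + 18656} + \frac{5763}{2}} = \frac{-47006 - \frac{1}{21991}}{- \frac{18380}{450} + \frac{5763}{2}} = - \frac{1033708947}{21991 \left(\left(-18380\right) \frac{1}{450} + \frac{5763}{2}\right)} = - \frac{1033708947}{21991 \left(- \frac{1838}{45} + \frac{5763}{2}\right)} = - \frac{1033708947}{21991 \cdot \frac{255659}{90}} = \left(- \frac{1033708947}{21991}\right) \frac{90}{255659} = - \frac{93033805230}{5622197069}$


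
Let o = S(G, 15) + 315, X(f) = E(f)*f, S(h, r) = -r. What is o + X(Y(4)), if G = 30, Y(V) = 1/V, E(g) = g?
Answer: 4801/16 ≈ 300.06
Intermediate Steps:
X(f) = f² (X(f) = f*f = f²)
o = 300 (o = -1*15 + 315 = -15 + 315 = 300)
o + X(Y(4)) = 300 + (1/4)² = 300 + (¼)² = 300 + 1/16 = 4801/16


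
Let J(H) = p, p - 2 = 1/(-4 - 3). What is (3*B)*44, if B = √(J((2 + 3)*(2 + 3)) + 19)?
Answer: 132*√1022/7 ≈ 602.84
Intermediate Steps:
p = 13/7 (p = 2 + 1/(-4 - 3) = 2 + 1/(-7) = 2 - ⅐ = 13/7 ≈ 1.8571)
J(H) = 13/7
B = √1022/7 (B = √(13/7 + 19) = √(146/7) = √1022/7 ≈ 4.5670)
(3*B)*44 = (3*(√1022/7))*44 = (3*√1022/7)*44 = 132*√1022/7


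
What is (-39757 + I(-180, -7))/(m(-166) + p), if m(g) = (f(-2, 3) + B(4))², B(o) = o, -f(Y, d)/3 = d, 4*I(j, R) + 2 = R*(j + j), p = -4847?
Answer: 78255/9644 ≈ 8.1144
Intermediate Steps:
I(j, R) = -½ + R*j/2 (I(j, R) = -½ + (R*(j + j))/4 = -½ + (R*(2*j))/4 = -½ + (2*R*j)/4 = -½ + R*j/2)
f(Y, d) = -3*d
m(g) = 25 (m(g) = (-3*3 + 4)² = (-9 + 4)² = (-5)² = 25)
(-39757 + I(-180, -7))/(m(-166) + p) = (-39757 + (-½ + (½)*(-7)*(-180)))/(25 - 4847) = (-39757 + (-½ + 630))/(-4822) = (-39757 + 1259/2)*(-1/4822) = -78255/2*(-1/4822) = 78255/9644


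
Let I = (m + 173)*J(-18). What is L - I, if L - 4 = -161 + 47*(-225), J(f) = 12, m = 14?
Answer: -12976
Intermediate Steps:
L = -10732 (L = 4 + (-161 + 47*(-225)) = 4 + (-161 - 10575) = 4 - 10736 = -10732)
I = 2244 (I = (14 + 173)*12 = 187*12 = 2244)
L - I = -10732 - 1*2244 = -10732 - 2244 = -12976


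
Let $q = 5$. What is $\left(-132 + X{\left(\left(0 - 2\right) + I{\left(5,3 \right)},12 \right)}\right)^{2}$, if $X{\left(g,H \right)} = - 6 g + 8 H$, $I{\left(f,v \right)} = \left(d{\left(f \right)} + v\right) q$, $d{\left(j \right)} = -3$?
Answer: $576$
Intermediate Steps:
$I{\left(f,v \right)} = -15 + 5 v$ ($I{\left(f,v \right)} = \left(-3 + v\right) 5 = -15 + 5 v$)
$\left(-132 + X{\left(\left(0 - 2\right) + I{\left(5,3 \right)},12 \right)}\right)^{2} = \left(-132 + \left(- 6 \left(\left(0 - 2\right) + \left(-15 + 5 \cdot 3\right)\right) + 8 \cdot 12\right)\right)^{2} = \left(-132 + \left(- 6 \left(-2 + \left(-15 + 15\right)\right) + 96\right)\right)^{2} = \left(-132 + \left(- 6 \left(-2 + 0\right) + 96\right)\right)^{2} = \left(-132 + \left(\left(-6\right) \left(-2\right) + 96\right)\right)^{2} = \left(-132 + \left(12 + 96\right)\right)^{2} = \left(-132 + 108\right)^{2} = \left(-24\right)^{2} = 576$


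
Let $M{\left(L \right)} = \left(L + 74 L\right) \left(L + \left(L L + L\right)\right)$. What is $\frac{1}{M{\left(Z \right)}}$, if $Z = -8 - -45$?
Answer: $\frac{1}{4004325} \approx 2.4973 \cdot 10^{-7}$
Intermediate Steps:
$Z = 37$ ($Z = -8 + 45 = 37$)
$M{\left(L \right)} = 75 L \left(L^{2} + 2 L\right)$ ($M{\left(L \right)} = 75 L \left(L + \left(L^{2} + L\right)\right) = 75 L \left(L + \left(L + L^{2}\right)\right) = 75 L \left(L^{2} + 2 L\right)$)
$\frac{1}{M{\left(Z \right)}} = \frac{1}{75 \cdot 37^{2} \left(2 + 37\right)} = \frac{1}{75 \cdot 1369 \cdot 39} = \frac{1}{4004325}$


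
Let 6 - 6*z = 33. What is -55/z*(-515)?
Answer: -56650/9 ≈ -6294.4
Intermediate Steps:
z = -9/2 (z = 1 - ⅙*33 = 1 - 11/2 = -9/2 ≈ -4.5000)
-55/z*(-515) = -55/(-9/2)*(-515) = -55*(-2/9)*(-515) = (110/9)*(-515) = -56650/9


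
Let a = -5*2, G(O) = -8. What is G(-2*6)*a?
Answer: 80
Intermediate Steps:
a = -10
G(-2*6)*a = -8*(-10) = 80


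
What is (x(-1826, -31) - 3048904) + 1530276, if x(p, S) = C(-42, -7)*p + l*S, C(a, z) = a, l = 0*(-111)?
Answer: -1441936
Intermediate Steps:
l = 0
x(p, S) = -42*p (x(p, S) = -42*p + 0*S = -42*p + 0 = -42*p)
(x(-1826, -31) - 3048904) + 1530276 = (-42*(-1826) - 3048904) + 1530276 = (76692 - 3048904) + 1530276 = -2972212 + 1530276 = -1441936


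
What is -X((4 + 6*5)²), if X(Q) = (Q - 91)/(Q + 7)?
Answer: -1065/1163 ≈ -0.91574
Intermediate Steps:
X(Q) = (-91 + Q)/(7 + Q)
-X((4 + 6*5)²) = -(-91 + (4 + 6*5)²)/(7 + (4 + 6*5)²) = -(-91 + (4 + 30)²)/(7 + (4 + 30)²) = -(-91 + 34²)/(7 + 34²) = -(-91 + 1156)/(7 + 1156) = -1065/1163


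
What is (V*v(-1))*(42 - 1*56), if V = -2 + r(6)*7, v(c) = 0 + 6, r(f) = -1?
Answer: 756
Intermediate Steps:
v(c) = 6
V = -9 (V = -2 - 1*7 = -2 - 7 = -9)
(V*v(-1))*(42 - 1*56) = (-9*6)*(42 - 1*56) = -54*(42 - 56) = -54*(-14) = 756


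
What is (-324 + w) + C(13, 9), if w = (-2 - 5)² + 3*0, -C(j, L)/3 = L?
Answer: -302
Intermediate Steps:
C(j, L) = -3*L
w = 49 (w = (-7)² + 0 = 49 + 0 = 49)
(-324 + w) + C(13, 9) = (-324 + 49) - 3*9 = -275 - 27 = -302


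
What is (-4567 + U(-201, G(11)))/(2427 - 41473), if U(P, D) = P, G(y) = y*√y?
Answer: 2384/19523 ≈ 0.12211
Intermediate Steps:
G(y) = y^(3/2)
(-4567 + U(-201, G(11)))/(2427 - 41473) = (-4567 - 201)/(2427 - 41473) = -4768/(-39046) = -4768*(-1/39046) = 2384/19523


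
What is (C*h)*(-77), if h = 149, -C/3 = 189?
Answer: 6505191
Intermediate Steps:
C = -567 (C = -3*189 = -567)
(C*h)*(-77) = -567*149*(-77) = -84483*(-77) = 6505191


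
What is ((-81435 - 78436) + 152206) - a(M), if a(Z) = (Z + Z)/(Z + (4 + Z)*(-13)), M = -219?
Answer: -9872301/1288 ≈ -7664.8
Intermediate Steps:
a(Z) = 2*Z/(-52 - 12*Z) (a(Z) = (2*Z)/(Z + (-52 - 13*Z)) = (2*Z)/(-52 - 12*Z) = 2*Z/(-52 - 12*Z))
((-81435 - 78436) + 152206) - a(M) = ((-81435 - 78436) + 152206) - (-1)*(-219)/(26 + 6*(-219)) = (-159871 + 152206) - (-1)*(-219)/(26 - 1314) = -7665 - (-1)*(-219)/(-1288) = -7665 - (-1)*(-219)*(-1)/1288 = -7665 - 1*(-219/1288) = -7665 + 219/1288 = -9872301/1288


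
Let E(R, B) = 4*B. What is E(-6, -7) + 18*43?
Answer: 746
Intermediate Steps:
E(-6, -7) + 18*43 = 4*(-7) + 18*43 = -28 + 774 = 746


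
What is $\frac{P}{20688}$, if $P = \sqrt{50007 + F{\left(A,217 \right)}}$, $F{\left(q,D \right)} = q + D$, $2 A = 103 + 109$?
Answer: $\frac{\sqrt{50330}}{20688} \approx 0.010844$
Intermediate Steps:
$A = 106$ ($A = \frac{103 + 109}{2} = \frac{1}{2} \cdot 212 = 106$)
$F{\left(q,D \right)} = D + q$
$P = \sqrt{50330}$ ($P = \sqrt{50007 + \left(217 + 106\right)} = \sqrt{50007 + 323} = \sqrt{50330} \approx 224.34$)
$\frac{P}{20688} = \frac{\sqrt{50330}}{20688}$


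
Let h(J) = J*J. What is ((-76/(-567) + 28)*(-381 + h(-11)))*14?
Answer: -8295040/81 ≈ -1.0241e+5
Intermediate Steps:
h(J) = J**2
((-76/(-567) + 28)*(-381 + h(-11)))*14 = ((-76/(-567) + 28)*(-381 + (-11)**2))*14 = ((-76*(-1/567) + 28)*(-381 + 121))*14 = ((76/567 + 28)*(-260))*14 = ((15952/567)*(-260))*14 = -4147520/567*14 = -8295040/81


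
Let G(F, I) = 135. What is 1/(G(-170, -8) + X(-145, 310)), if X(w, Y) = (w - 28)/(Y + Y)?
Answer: 620/83527 ≈ 0.0074228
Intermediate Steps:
X(w, Y) = (-28 + w)/(2*Y) (X(w, Y) = (-28 + w)/((2*Y)) = (-28 + w)*(1/(2*Y)) = (-28 + w)/(2*Y))
1/(G(-170, -8) + X(-145, 310)) = 1/(135 + (1/2)*(-28 - 145)/310) = 1/(135 + (1/2)*(1/310)*(-173)) = 1/(135 - 173/620) = 1/(83527/620) = 620/83527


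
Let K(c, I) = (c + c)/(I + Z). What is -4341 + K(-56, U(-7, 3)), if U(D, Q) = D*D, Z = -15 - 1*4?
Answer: -65171/15 ≈ -4344.7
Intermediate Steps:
Z = -19 (Z = -15 - 4 = -19)
U(D, Q) = D**2
K(c, I) = 2*c/(-19 + I) (K(c, I) = (c + c)/(I - 19) = (2*c)/(-19 + I) = 2*c/(-19 + I))
-4341 + K(-56, U(-7, 3)) = -4341 + 2*(-56)/(-19 + (-7)**2) = -4341 + 2*(-56)/(-19 + 49) = -4341 + 2*(-56)/30 = -4341 + 2*(-56)*(1/30) = -4341 - 56/15 = -65171/15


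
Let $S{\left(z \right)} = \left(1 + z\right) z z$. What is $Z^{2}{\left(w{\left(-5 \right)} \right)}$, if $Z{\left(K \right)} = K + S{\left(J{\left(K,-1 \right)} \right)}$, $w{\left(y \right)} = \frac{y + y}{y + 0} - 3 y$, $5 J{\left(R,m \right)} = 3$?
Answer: $\frac{4826809}{15625} \approx 308.92$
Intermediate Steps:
$J{\left(R,m \right)} = \frac{3}{5}$ ($J{\left(R,m \right)} = \frac{1}{5} \cdot 3 = \frac{3}{5}$)
$w{\left(y \right)} = 2 - 3 y$ ($w{\left(y \right)} = \frac{2 y}{y} - 3 y = 2 - 3 y$)
$S{\left(z \right)} = z^{2} \left(1 + z\right)$ ($S{\left(z \right)} = z \left(1 + z\right) z = z^{2} \left(1 + z\right)$)
$Z{\left(K \right)} = \frac{72}{125} + K$ ($Z{\left(K \right)} = K + \left(\frac{3}{5}\right)^{2} \left(1 + \frac{3}{5}\right) = K + \frac{9}{25} \cdot \frac{8}{5} = K + \frac{72}{125} = \frac{72}{125} + K$)
$Z^{2}{\left(w{\left(-5 \right)} \right)} = \left(\frac{72}{125} + \left(2 - -15\right)\right)^{2} = \left(\frac{72}{125} + \left(2 + 15\right)\right)^{2} = \left(\frac{72}{125} + 17\right)^{2} = \left(\frac{2197}{125}\right)^{2} = \frac{4826809}{15625}$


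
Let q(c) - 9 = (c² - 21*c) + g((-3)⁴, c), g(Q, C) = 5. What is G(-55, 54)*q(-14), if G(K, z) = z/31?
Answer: 27216/31 ≈ 877.94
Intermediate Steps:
G(K, z) = z/31 (G(K, z) = z*(1/31) = z/31)
q(c) = 14 + c² - 21*c (q(c) = 9 + ((c² - 21*c) + 5) = 9 + (5 + c² - 21*c) = 14 + c² - 21*c)
G(-55, 54)*q(-14) = ((1/31)*54)*(14 + (-14)² - 21*(-14)) = 54*(14 + 196 + 294)/31 = (54/31)*504 = 27216/31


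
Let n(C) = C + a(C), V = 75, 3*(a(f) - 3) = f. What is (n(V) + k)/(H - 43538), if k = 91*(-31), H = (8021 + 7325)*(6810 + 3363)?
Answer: -1359/78035660 ≈ -1.7415e-5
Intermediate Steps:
a(f) = 3 + f/3
H = 156114858 (H = 15346*10173 = 156114858)
k = -2821
n(C) = 3 + 4*C/3 (n(C) = C + (3 + C/3) = 3 + 4*C/3)
(n(V) + k)/(H - 43538) = ((3 + (4/3)*75) - 2821)/(156114858 - 43538) = ((3 + 100) - 2821)/156071320 = (103 - 2821)*(1/156071320) = -2718*1/156071320 = -1359/78035660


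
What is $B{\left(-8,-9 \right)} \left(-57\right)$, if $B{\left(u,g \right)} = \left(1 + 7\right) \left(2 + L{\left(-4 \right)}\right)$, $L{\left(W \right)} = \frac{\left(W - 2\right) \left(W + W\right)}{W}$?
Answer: $4560$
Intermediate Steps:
$L{\left(W \right)} = -4 + 2 W$ ($L{\left(W \right)} = \frac{\left(-2 + W\right) 2 W}{W} = \frac{2 W \left(-2 + W\right)}{W} = -4 + 2 W$)
$B{\left(u,g \right)} = -80$ ($B{\left(u,g \right)} = \left(1 + 7\right) \left(2 + \left(-4 + 2 \left(-4\right)\right)\right) = 8 \left(2 - 12\right) = 8 \left(-10\right) = -80$)
$B{\left(-8,-9 \right)} \left(-57\right) = \left(-80\right) \left(-57\right) = 4560$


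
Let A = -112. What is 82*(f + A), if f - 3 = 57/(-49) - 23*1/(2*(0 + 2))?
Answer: -931479/98 ≈ -9504.9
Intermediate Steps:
f = -767/196 (f = 3 + (57/(-49) - 23*1/(2*(0 + 2))) = 3 + (57*(-1/49) - 23/(2*2)) = 3 + (-57/49 - 23/4) = 3 - 1355/196 = -767/196 ≈ -3.9133)
82*(f + A) = 82*(-767/196 - 112) = 82*(-22719/196) = -931479/98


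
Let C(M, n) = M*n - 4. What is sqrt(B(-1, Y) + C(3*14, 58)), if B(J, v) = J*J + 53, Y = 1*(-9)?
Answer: sqrt(2486) ≈ 49.860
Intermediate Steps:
Y = -9
C(M, n) = -4 + M*n
B(J, v) = 53 + J**2 (B(J, v) = J**2 + 53 = 53 + J**2)
sqrt(B(-1, Y) + C(3*14, 58)) = sqrt((53 + (-1)**2) + (-4 + (3*14)*58)) = sqrt((53 + 1) + (-4 + 42*58)) = sqrt(54 + (-4 + 2436)) = sqrt(54 + 2432) = sqrt(2486)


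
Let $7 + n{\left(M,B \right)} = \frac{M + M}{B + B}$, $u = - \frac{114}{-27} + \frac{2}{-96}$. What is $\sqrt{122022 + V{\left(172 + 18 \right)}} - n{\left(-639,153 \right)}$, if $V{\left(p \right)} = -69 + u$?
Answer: $\frac{190}{17} + \frac{\sqrt{17561837}}{12} \approx 360.4$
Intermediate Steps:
$u = \frac{605}{144}$ ($u = \left(-114\right) \left(- \frac{1}{27}\right) + 2 \left(- \frac{1}{96}\right) = \frac{38}{9} - \frac{1}{48} = \frac{605}{144} \approx 4.2014$)
$n{\left(M,B \right)} = -7 + \frac{M}{B}$ ($n{\left(M,B \right)} = -7 + \frac{M + M}{B + B} = -7 + \frac{2 M}{2 B} = -7 + 2 M \frac{1}{2 B} = -7 + \frac{M}{B}$)
$V{\left(p \right)} = - \frac{9331}{144}$ ($V{\left(p \right)} = -69 + \frac{605}{144} = - \frac{9331}{144}$)
$\sqrt{122022 + V{\left(172 + 18 \right)}} - n{\left(-639,153 \right)} = \sqrt{122022 - \frac{9331}{144}} - \left(-7 - \frac{639}{153}\right) = \sqrt{\frac{17561837}{144}} - \left(-7 - \frac{71}{17}\right) = \frac{\sqrt{17561837}}{12} - \left(-7 - \frac{71}{17}\right) = \frac{\sqrt{17561837}}{12} - - \frac{190}{17} = \frac{\sqrt{17561837}}{12} + \frac{190}{17} = \frac{190}{17} + \frac{\sqrt{17561837}}{12}$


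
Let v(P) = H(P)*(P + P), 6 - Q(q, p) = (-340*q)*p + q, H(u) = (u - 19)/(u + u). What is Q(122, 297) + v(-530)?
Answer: 12318895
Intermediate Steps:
H(u) = (-19 + u)/(2*u) (H(u) = (-19 + u)/((2*u)) = (-19 + u)*(1/(2*u)) = (-19 + u)/(2*u))
Q(q, p) = 6 - q + 340*p*q (Q(q, p) = 6 - ((-340*q)*p + q) = 6 - (-340*p*q + q) = 6 - (q - 340*p*q) = 6 + (-q + 340*p*q) = 6 - q + 340*p*q)
v(P) = -19 + P (v(P) = ((-19 + P)/(2*P))*(P + P) = ((-19 + P)/(2*P))*(2*P) = -19 + P)
Q(122, 297) + v(-530) = (6 - 1*122 + 340*297*122) + (-19 - 530) = (6 - 122 + 12319560) - 549 = 12319444 - 549 = 12318895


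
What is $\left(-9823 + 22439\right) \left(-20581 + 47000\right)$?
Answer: $333302104$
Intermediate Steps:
$\left(-9823 + 22439\right) \left(-20581 + 47000\right) = 12616 \cdot 26419 = 333302104$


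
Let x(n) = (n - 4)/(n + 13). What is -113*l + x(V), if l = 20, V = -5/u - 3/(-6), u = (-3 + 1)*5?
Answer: -31643/14 ≈ -2260.2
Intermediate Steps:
u = -10 (u = -2*5 = -10)
V = 1 (V = -5/(-10) - 3/(-6) = -5*(-⅒) - 3*(-⅙) = ½ + ½ = 1)
x(n) = (-4 + n)/(13 + n)
-113*l + x(V) = -113*20 + (-4 + 1)/(13 + 1) = -2260 - 3/14 = -31643/14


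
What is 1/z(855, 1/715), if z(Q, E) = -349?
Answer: -1/349 ≈ -0.0028653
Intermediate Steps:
1/z(855, 1/715) = 1/(-349) = -1/349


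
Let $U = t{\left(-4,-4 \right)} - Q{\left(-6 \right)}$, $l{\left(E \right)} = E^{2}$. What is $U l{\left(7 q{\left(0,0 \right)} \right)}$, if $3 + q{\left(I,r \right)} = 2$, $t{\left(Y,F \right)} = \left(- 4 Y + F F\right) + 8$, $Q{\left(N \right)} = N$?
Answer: $2254$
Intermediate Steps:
$t{\left(Y,F \right)} = 8 + F^{2} - 4 Y$ ($t{\left(Y,F \right)} = \left(- 4 Y + F^{2}\right) + 8 = \left(F^{2} - 4 Y\right) + 8 = 8 + F^{2} - 4 Y$)
$q{\left(I,r \right)} = -1$ ($q{\left(I,r \right)} = -3 + 2 = -1$)
$U = 46$ ($U = \left(8 + \left(-4\right)^{2} - -16\right) - -6 = \left(8 + 16 + 16\right) + 6 = 40 + 6 = 46$)
$U l{\left(7 q{\left(0,0 \right)} \right)} = 46 \left(7 \left(-1\right)\right)^{2} = 46 \left(-7\right)^{2} = 46 \cdot 49 = 2254$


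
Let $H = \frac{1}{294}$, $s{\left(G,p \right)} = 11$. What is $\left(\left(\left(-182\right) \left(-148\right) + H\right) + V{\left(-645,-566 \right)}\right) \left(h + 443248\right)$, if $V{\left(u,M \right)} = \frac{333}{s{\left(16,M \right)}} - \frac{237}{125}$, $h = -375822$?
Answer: $\frac{367483522036571}{202125} \approx 1.8181 \cdot 10^{9}$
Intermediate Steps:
$H = \frac{1}{294} \approx 0.0034014$
$V{\left(u,M \right)} = \frac{39018}{1375}$ ($V{\left(u,M \right)} = \frac{333}{11} - \frac{237}{125} = \frac{39018}{1375}$)
$\left(\left(\left(-182\right) \left(-148\right) + H\right) + V{\left(-645,-566 \right)}\right) \left(h + 443248\right) = \left(\left(\left(-182\right) \left(-148\right) + \frac{1}{294}\right) + \frac{39018}{1375}\right) \left(-375822 + 443248\right) = \left(\left(26936 + \frac{1}{294}\right) + \frac{39018}{1375}\right) 67426 = \left(\frac{7919185}{294} + \frac{39018}{1375}\right) 67426 = \frac{10900350667}{404250} \cdot 67426 = \frac{367483522036571}{202125}$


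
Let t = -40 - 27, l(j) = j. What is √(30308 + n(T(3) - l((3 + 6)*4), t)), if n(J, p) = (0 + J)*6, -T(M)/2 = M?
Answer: 34*√26 ≈ 173.37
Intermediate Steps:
T(M) = -2*M
t = -67
n(J, p) = 6*J (n(J, p) = J*6 = 6*J)
√(30308 + n(T(3) - l((3 + 6)*4), t)) = √(30308 + 6*(-2*3 - (3 + 6)*4)) = √(30308 + 6*(-6 - 9*4)) = √(30308 + 6*(-6 - 1*36)) = √(30308 + 6*(-6 - 36)) = √(30308 + 6*(-42)) = √(30308 - 252) = √30056 = 34*√26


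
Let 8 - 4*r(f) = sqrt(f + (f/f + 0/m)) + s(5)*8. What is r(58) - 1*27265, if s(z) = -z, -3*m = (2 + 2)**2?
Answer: -27253 - sqrt(59)/4 ≈ -27255.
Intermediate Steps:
m = -16/3 (m = -(2 + 2)**2/3 = -1/3*4**2 = -1/3*16 = -16/3 ≈ -5.3333)
r(f) = 12 - sqrt(1 + f)/4 (r(f) = 2 - (sqrt(f + (f/f + 0/(-16/3))) - 1*5*8)/4 = 2 - (sqrt(f + (1 + 0*(-3/16))) - 5*8)/4 = 2 - (sqrt(f + (1 + 0)) - 40)/4 = 2 - (sqrt(f + 1) - 40)/4 = 2 - (sqrt(1 + f) - 40)/4 = 2 - (-40 + sqrt(1 + f))/4 = 2 + (10 - sqrt(1 + f)/4) = 12 - sqrt(1 + f)/4)
r(58) - 1*27265 = (12 - sqrt(1 + 58)/4) - 1*27265 = (12 - sqrt(59)/4) - 27265 = -27253 - sqrt(59)/4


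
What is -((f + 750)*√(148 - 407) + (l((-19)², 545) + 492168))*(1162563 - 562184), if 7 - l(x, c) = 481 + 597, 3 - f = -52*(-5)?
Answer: -294844325763 - 295986847*I*√259 ≈ -2.9484e+11 - 4.7635e+9*I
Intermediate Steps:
f = -257 (f = 3 - (-52)*(-5) = 3 - 1*260 = 3 - 260 = -257)
l(x, c) = -1071 (l(x, c) = 7 - (481 + 597) = 7 - 1*1078 = 7 - 1078 = -1071)
-((f + 750)*√(148 - 407) + (l((-19)², 545) + 492168))*(1162563 - 562184) = -((-257 + 750)*√(148 - 407) + (-1071 + 492168))*(1162563 - 562184) = -(493*√(-259) + 491097)*600379 = -(493*(I*√259) + 491097)*600379 = -(493*I*√259 + 491097)*600379 = -(491097 + 493*I*√259)*600379 = -(294844325763 + 295986847*I*√259) = -294844325763 - 295986847*I*√259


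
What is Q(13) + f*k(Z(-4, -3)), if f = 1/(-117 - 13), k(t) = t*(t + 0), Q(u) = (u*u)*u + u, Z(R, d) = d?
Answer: 287291/130 ≈ 2209.9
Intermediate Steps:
Q(u) = u + u³ (Q(u) = u²*u + u = u³ + u = u + u³)
k(t) = t² (k(t) = t*t = t²)
f = -1/130 (f = 1/(-130) = -1/130 ≈ -0.0076923)
Q(13) + f*k(Z(-4, -3)) = (13 + 13³) - 1/130*(-3)² = (13 + 2197) - 1/130*9 = 2210 - 9/130 = 287291/130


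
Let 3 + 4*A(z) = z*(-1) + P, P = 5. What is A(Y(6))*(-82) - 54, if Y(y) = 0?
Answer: -95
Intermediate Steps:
A(z) = 1/2 - z/4 (A(z) = -3/4 + (z*(-1) + 5)/4 = -3/4 + (-z + 5)/4 = -3/4 + (5 - z)/4 = -3/4 + (5/4 - z/4) = 1/2 - z/4)
A(Y(6))*(-82) - 54 = (1/2 - 1/4*0)*(-82) - 54 = (1/2 + 0)*(-82) - 54 = (1/2)*(-82) - 54 = -41 - 54 = -95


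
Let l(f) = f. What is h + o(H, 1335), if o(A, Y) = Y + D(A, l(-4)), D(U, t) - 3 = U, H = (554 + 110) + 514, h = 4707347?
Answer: 4709863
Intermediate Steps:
H = 1178 (H = 664 + 514 = 1178)
D(U, t) = 3 + U
o(A, Y) = 3 + A + Y (o(A, Y) = Y + (3 + A) = 3 + A + Y)
h + o(H, 1335) = 4707347 + (3 + 1178 + 1335) = 4707347 + 2516 = 4709863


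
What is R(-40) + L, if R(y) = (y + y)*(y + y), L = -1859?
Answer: 4541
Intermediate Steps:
R(y) = 4*y**2 (R(y) = (2*y)*(2*y) = 4*y**2)
R(-40) + L = 4*(-40)**2 - 1859 = 4*1600 - 1859 = 6400 - 1859 = 4541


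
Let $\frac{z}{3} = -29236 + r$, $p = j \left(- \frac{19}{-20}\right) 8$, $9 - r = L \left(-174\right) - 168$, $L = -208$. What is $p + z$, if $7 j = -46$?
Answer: $- \frac{6853103}{35} \approx -1.958 \cdot 10^{5}$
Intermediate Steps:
$j = - \frac{46}{7}$ ($j = \frac{1}{7} \left(-46\right) = - \frac{46}{7} \approx -6.5714$)
$r = -36015$ ($r = 9 - \left(\left(-208\right) \left(-174\right) - 168\right) = 9 - \left(36192 - 168\right) = 9 - 36024 = -36015$)
$p = - \frac{1748}{35}$ ($p = - \frac{46 \left(- \frac{19}{-20}\right)}{7} \cdot 8 = - \frac{46 \left(\left(-19\right) \left(- \frac{1}{20}\right)\right)}{7} \cdot 8 = \left(- \frac{46}{7}\right) \frac{19}{20} \cdot 8 = \left(- \frac{437}{70}\right) 8 = - \frac{1748}{35} \approx -49.943$)
$z = -195753$ ($z = 3 \left(-29236 - 36015\right) = 3 \left(-65251\right) = -195753$)
$p + z = - \frac{1748}{35} - 195753 = - \frac{6853103}{35}$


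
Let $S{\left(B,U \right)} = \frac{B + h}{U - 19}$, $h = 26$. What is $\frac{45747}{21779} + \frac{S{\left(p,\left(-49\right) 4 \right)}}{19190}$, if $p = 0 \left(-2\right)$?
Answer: $\frac{94372346848}{44928443575} \approx 2.1005$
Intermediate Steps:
$p = 0$
$S{\left(B,U \right)} = \frac{26 + B}{-19 + U}$ ($S{\left(B,U \right)} = \frac{B + 26}{U - 19} = \frac{26 + B}{-19 + U}$)
$\frac{45747}{21779} + \frac{S{\left(p,\left(-49\right) 4 \right)}}{19190} = \frac{45747}{21779} + \frac{\frac{1}{-19 - 196} \left(26 + 0\right)}{19190} = 45747 \cdot \frac{1}{21779} + \frac{1}{-19 - 196} \cdot 26 \cdot \frac{1}{19190} = \frac{45747}{21779} + \frac{1}{-215} \cdot 26 \cdot \frac{1}{19190} = \frac{45747}{21779} + \left(- \frac{1}{215}\right) 26 \cdot \frac{1}{19190} = \frac{45747}{21779} - \frac{13}{2062925} = \frac{94372346848}{44928443575}$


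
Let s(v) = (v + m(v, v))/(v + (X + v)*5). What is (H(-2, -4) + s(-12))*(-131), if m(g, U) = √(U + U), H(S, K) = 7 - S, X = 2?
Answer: -37335/31 + 131*I*√6/31 ≈ -1204.4 + 10.351*I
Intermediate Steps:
m(g, U) = √2*√U (m(g, U) = √(2*U) = √2*√U)
s(v) = (v + √2*√v)/(10 + 6*v) (s(v) = (v + √2*√v)/(v + (2 + v)*5) = (v + √2*√v)/(v + (10 + 5*v)) = (v + √2*√v)/(10 + 6*v))
(H(-2, -4) + s(-12))*(-131) = ((7 - 1*(-2)) + (-12 + √2*√(-12))/(2*(5 + 3*(-12))))*(-131) = ((7 + 2) + (-12 + √2*(2*I*√3))/(2*(5 - 36)))*(-131) = (9 + (½)*(-12 + 2*I*√6)/(-31))*(-131) = (9 + (½)*(-1/31)*(-12 + 2*I*√6))*(-131) = (9 + (6/31 - I*√6/31))*(-131) = (285/31 - I*√6/31)*(-131) = -37335/31 + 131*I*√6/31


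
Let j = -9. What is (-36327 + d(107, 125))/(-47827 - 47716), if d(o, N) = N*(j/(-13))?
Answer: 471126/1242059 ≈ 0.37931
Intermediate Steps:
d(o, N) = 9*N/13 (d(o, N) = N*(-9/(-13)) = N*(-9*(-1/13)) = N*(9/13) = 9*N/13)
(-36327 + d(107, 125))/(-47827 - 47716) = (-36327 + (9/13)*125)/(-47827 - 47716) = (-36327 + 1125/13)/(-95543) = -471126/13*(-1/95543) = 471126/1242059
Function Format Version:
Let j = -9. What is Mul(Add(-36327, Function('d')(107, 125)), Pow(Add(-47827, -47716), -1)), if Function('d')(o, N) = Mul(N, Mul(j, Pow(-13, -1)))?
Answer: Rational(471126, 1242059) ≈ 0.37931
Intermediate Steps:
Function('d')(o, N) = Mul(Rational(9, 13), N) (Function('d')(o, N) = Mul(N, Mul(-9, Pow(-13, -1))) = Mul(N, Mul(-9, Rational(-1, 13))) = Mul(N, Rational(9, 13)) = Mul(Rational(9, 13), N))
Mul(Add(-36327, Function('d')(107, 125)), Pow(Add(-47827, -47716), -1)) = Mul(Add(-36327, Mul(Rational(9, 13), 125)), Pow(Add(-47827, -47716), -1)) = Mul(Add(-36327, Rational(1125, 13)), Pow(-95543, -1)) = Mul(Rational(-471126, 13), Rational(-1, 95543)) = Rational(471126, 1242059)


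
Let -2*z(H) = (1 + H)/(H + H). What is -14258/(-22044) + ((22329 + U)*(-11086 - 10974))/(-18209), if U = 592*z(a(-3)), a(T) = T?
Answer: 5405331324001/200699598 ≈ 26932.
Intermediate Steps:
z(H) = -(1 + H)/(4*H) (z(H) = -(1 + H)/(2*(H + H)) = -(1 + H)/(2*(2*H)) = -(1 + H)*1/(2*H)/2 = -(1 + H)/(4*H))
U = -296/3 (U = 592*((¼)*(-1 - 1*(-3))/(-3)) = 592*((¼)*(-⅓)*(-1 + 3)) = 592*((¼)*(-⅓)*2) = 592*(-⅙) = -296/3 ≈ -98.667)
-14258/(-22044) + ((22329 + U)*(-11086 - 10974))/(-18209) = -14258/(-22044) + ((22329 - 296/3)*(-11086 - 10974))/(-18209) = -14258*(-1/22044) + ((66691/3)*(-22060))*(-1/18209) = 7129/11022 - 1471203460/3*(-1/18209) = 7129/11022 + 1471203460/54627 = 5405331324001/200699598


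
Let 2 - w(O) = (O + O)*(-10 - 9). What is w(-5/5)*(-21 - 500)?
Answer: 18756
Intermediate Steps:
w(O) = 2 + 38*O (w(O) = 2 - (O + O)*(-10 - 9) = 2 - 2*O*(-19) = 2 - (-38)*O = 2 + 38*O)
w(-5/5)*(-21 - 500) = (2 + 38*(-5/5))*(-21 - 500) = (2 + 38*(-5*⅕))*(-521) = (2 + 38*(-1))*(-521) = (2 - 38)*(-521) = -36*(-521) = 18756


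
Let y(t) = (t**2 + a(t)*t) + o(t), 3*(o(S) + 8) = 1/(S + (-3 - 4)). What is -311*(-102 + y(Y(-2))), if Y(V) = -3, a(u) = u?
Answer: 858671/30 ≈ 28622.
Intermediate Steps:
o(S) = -8 + 1/(3*(-7 + S)) (o(S) = -8 + 1/(3*(S + (-3 - 4))) = -8 + 1/(3*(S - 7)) = -8 + 1/(3*(-7 + S)))
y(t) = 2*t**2 + (169 - 24*t)/(3*(-7 + t)) (y(t) = (t**2 + t*t) + (169 - 24*t)/(3*(-7 + t)) = (t**2 + t**2) + (169 - 24*t)/(3*(-7 + t)) = 2*t**2 + (169 - 24*t)/(3*(-7 + t)))
-311*(-102 + y(Y(-2))) = -311*(-102 + (169 - 24*(-3) + 6*(-3)**2*(-7 - 3))/(3*(-7 - 3))) = -311*(-102 + (1/3)*(169 + 72 + 6*9*(-10))/(-10)) = -311*(-102 + (1/3)*(-1/10)*(169 + 72 - 540)) = -311*(-102 + (1/3)*(-1/10)*(-299)) = -311*(-102 + 299/30) = -311*(-2761/30) = 858671/30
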